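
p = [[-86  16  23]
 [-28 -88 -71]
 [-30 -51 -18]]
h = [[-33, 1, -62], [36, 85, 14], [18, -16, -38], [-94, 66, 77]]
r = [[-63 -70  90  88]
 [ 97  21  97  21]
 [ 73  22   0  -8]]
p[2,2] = -18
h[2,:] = [18, -16, -38]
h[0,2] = -62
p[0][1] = 16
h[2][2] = -38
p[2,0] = -30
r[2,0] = 73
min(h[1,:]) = 14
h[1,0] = 36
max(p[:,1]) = 16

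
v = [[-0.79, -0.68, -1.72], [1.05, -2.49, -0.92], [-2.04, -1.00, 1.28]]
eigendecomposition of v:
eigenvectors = [[0.41+0.00j, (0.71+0j), (0.71-0j)], [(0.25+0j), 0.27-0.43j, 0.27+0.43j], [(-0.88+0j), 0.49-0.05j, (0.49+0.05j)]]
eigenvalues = [(2.51+0j), (-2.25+0.53j), (-2.25-0.53j)]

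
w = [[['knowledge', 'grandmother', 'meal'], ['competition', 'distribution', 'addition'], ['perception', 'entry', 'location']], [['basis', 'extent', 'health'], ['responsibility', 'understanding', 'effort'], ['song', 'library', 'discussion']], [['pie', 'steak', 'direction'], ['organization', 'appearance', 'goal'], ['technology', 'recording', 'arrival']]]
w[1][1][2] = 'effort'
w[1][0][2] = 'health'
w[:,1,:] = [['competition', 'distribution', 'addition'], ['responsibility', 'understanding', 'effort'], ['organization', 'appearance', 'goal']]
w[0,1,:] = ['competition', 'distribution', 'addition']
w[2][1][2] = 'goal'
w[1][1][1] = 'understanding'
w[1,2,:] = ['song', 'library', 'discussion']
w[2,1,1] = 'appearance'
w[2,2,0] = 'technology'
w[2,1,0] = 'organization'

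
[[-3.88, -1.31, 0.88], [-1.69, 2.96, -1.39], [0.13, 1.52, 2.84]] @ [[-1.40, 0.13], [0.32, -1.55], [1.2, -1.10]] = [[6.07, 0.56], [1.65, -3.28], [3.71, -5.46]]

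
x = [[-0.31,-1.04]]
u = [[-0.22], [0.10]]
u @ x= [[0.07, 0.23],  [-0.03, -0.1]]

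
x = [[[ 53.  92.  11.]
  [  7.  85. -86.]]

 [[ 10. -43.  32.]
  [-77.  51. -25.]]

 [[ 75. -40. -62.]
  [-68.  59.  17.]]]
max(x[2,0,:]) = 75.0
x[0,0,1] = 92.0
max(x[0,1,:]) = 85.0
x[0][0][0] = 53.0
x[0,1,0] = 7.0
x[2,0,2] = -62.0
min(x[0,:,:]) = -86.0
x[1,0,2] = 32.0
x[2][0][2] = -62.0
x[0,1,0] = 7.0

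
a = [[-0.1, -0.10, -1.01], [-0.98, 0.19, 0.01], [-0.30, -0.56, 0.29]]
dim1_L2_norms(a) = [1.02, 1.0, 0.7]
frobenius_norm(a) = 1.59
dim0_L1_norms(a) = [1.38, 0.85, 1.31]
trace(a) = 0.38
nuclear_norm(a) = 2.68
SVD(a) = [[0.95, -0.0, 0.3], [0.10, 0.95, -0.3], [-0.29, 0.32, 0.9]] @ diag([1.0533288448150817, 1.0295679185740274, 0.5957249749034117]) @ [[-0.10, 0.08, -0.99], [-1.00, 0.00, 0.1], [-0.01, -1.00, -0.08]]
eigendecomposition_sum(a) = [[-0.43-0.00j, -0.23+0.00j, -0.36+0.00j],[-0.39-0.00j, -0.21+0.00j, (-0.33+0j)],[(-0.29-0j), (-0.16+0j), (-0.25+0j)]] + [[0.16+0.15j, (0.06-0.24j), -0.32+0.09j], [(-0.3+0.05j), (0.2+0.27j), (0.17-0.42j)], [-0.00-0.21j, (-0.2+0.11j), (0.27+0.16j)]] + [[0.16-0.15j, 0.06+0.24j, (-0.32-0.09j)], [-0.30-0.05j, 0.20-0.27j, (0.17+0.42j)], [(-0+0.21j), -0.20-0.11j, 0.27-0.16j]]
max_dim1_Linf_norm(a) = 1.01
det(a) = -0.65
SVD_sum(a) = [[-0.1, 0.08, -1.00],  [-0.01, 0.01, -0.10],  [0.03, -0.02, 0.30]] + [[0.0, -0.0, -0.00], [-0.97, 0.0, 0.10], [-0.32, 0.0, 0.03]] + [[-0.00, -0.18, -0.01],[0.0, 0.18, 0.01],[-0.01, -0.54, -0.04]]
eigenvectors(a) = [[-0.66+0.00j, (-0.32-0.41j), (-0.32+0.41j)],  [(-0.6+0j), (0.71+0j), 0.71-0.00j],  [(-0.45+0j), (-0.07+0.48j), (-0.07-0.48j)]]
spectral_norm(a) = 1.05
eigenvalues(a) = [(-0.88+0j), (0.63+0.57j), (0.63-0.57j)]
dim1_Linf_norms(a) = [1.01, 0.98, 0.56]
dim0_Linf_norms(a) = [0.98, 0.56, 1.01]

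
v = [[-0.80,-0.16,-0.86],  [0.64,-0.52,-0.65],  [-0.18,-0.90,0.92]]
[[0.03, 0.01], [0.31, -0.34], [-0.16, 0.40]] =v @ [[0.20, -0.31], [-0.08, -0.09], [-0.21, 0.29]]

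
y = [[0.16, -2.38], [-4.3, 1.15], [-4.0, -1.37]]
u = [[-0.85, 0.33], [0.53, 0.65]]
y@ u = [[-1.4, -1.49], [4.26, -0.67], [2.67, -2.21]]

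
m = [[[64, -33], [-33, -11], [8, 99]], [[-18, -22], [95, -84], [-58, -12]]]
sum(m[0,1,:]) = -44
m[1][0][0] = -18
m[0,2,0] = 8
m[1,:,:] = [[-18, -22], [95, -84], [-58, -12]]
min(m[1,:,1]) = -84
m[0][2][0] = 8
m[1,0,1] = -22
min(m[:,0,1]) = -33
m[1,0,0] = -18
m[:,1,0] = [-33, 95]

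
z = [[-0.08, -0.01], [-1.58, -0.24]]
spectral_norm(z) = 1.60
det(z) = 0.00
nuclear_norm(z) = 1.60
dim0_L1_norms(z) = [1.66, 0.25]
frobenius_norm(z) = 1.60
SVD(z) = [[-0.05, -1.00], [-1.00, 0.05]] @ diag([1.600154831648746, 0.0021247943841138693]) @ [[0.99, 0.15],  [0.15, -0.99]]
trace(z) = -0.32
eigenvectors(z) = [[0.14, 0.04], [-0.99, 1.00]]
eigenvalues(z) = [-0.01, -0.31]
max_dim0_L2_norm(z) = 1.58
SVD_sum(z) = [[-0.08, -0.01], [-1.58, -0.24]] + [[-0.00, 0.00],[0.00, -0.00]]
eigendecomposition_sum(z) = [[-0.01, 0.0], [0.06, -0.0]] + [[-0.07, -0.01], [-1.64, -0.24]]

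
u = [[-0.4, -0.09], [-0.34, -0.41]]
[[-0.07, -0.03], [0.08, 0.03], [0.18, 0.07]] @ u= [[0.04, 0.02], [-0.04, -0.02], [-0.1, -0.04]]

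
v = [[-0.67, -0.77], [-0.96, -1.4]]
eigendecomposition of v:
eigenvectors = [[0.8, 0.51], [-0.59, 0.86]]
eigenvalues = [-0.1, -1.97]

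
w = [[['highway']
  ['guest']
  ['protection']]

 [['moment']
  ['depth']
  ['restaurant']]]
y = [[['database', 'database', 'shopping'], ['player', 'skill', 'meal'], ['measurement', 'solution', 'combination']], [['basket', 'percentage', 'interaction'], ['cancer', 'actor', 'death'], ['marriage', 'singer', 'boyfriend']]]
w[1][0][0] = 'moment'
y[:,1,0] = ['player', 'cancer']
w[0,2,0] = 'protection'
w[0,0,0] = 'highway'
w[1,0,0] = 'moment'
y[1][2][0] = 'marriage'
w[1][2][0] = 'restaurant'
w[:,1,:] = [['guest'], ['depth']]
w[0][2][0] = 'protection'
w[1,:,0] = ['moment', 'depth', 'restaurant']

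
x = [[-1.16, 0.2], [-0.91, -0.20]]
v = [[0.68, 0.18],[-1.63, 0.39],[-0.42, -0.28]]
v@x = [[-0.95, 0.1],[1.54, -0.4],[0.74, -0.03]]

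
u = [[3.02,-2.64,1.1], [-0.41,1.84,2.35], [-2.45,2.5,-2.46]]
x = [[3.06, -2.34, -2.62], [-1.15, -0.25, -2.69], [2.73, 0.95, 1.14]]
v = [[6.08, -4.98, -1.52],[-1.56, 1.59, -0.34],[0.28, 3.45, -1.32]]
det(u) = -9.72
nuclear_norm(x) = 9.92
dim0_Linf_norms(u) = [3.02, 2.64, 2.46]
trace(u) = 2.40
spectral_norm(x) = 4.80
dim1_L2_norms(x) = [4.66, 2.94, 3.11]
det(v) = 13.96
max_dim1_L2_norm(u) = 4.28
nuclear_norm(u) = 9.53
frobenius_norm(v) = 9.10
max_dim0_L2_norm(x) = 4.26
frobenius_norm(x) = 6.32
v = x + u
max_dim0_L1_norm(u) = 6.98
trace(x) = 3.95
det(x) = 22.14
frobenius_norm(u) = 6.68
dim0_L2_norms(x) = [4.26, 2.54, 3.92]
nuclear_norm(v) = 12.24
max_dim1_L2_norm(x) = 4.66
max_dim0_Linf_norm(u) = 3.02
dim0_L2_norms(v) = [6.28, 6.26, 2.04]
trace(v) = 6.35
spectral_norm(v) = 8.49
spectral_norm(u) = 5.89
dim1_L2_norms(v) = [8.0, 2.25, 3.7]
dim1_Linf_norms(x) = [3.06, 2.69, 2.73]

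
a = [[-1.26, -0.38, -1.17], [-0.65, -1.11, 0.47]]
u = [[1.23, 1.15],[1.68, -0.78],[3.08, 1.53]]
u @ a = [[-2.30, -1.74, -0.9], [-1.61, 0.23, -2.33], [-4.88, -2.87, -2.88]]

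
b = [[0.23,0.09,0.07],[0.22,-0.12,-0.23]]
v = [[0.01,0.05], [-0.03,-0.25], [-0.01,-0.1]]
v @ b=[[0.01, -0.01, -0.01], [-0.06, 0.03, 0.06], [-0.02, 0.01, 0.02]]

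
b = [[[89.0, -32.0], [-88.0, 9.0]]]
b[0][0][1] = -32.0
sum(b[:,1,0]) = -88.0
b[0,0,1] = -32.0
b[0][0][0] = 89.0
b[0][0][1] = -32.0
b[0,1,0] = -88.0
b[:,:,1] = [[-32.0, 9.0]]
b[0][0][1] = -32.0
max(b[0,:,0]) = 89.0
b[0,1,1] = 9.0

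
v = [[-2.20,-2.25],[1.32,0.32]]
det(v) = 2.266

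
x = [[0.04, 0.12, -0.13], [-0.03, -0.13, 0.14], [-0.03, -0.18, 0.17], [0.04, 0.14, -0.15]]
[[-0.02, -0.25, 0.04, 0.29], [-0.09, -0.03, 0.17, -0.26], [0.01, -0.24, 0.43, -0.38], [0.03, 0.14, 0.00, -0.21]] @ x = [[0.02, 0.06, -0.07], [-0.02, -0.07, 0.08], [-0.02, -0.1, 0.1], [-0.01, -0.04, 0.05]]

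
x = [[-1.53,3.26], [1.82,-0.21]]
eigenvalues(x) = [-3.39, 1.65]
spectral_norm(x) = 3.75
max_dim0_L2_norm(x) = 3.27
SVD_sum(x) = [[-1.92, 3.01], [0.62, -0.97]] + [[0.39, 0.25],[1.20, 0.76]]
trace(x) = -1.74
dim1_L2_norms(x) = [3.6, 1.83]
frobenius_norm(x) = 4.04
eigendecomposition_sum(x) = [[-2.14, 2.19], [1.22, -1.25]] + [[0.61, 1.07], [0.6, 1.04]]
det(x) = -5.61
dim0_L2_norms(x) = [2.38, 3.27]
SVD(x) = [[-0.95,0.31], [0.31,0.95]] @ diag([3.753639351443749, 1.4950557244775036]) @ [[0.54, -0.84], [0.84, 0.54]]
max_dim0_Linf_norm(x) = 3.26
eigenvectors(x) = [[-0.87, -0.72], [0.5, -0.70]]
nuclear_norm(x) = 5.25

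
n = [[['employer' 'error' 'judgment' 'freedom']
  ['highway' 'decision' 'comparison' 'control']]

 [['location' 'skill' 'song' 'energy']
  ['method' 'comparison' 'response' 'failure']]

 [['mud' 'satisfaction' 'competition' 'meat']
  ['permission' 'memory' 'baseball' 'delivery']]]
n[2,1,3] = 'delivery'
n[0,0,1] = 'error'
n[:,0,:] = [['employer', 'error', 'judgment', 'freedom'], ['location', 'skill', 'song', 'energy'], ['mud', 'satisfaction', 'competition', 'meat']]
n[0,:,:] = [['employer', 'error', 'judgment', 'freedom'], ['highway', 'decision', 'comparison', 'control']]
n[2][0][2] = 'competition'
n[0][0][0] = 'employer'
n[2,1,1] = 'memory'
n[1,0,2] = 'song'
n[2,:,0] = ['mud', 'permission']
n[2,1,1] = 'memory'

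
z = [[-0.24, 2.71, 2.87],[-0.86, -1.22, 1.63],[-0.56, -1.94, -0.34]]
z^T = [[-0.24, -0.86, -0.56], [2.71, -1.22, -1.94], [2.87, 1.63, -0.34]]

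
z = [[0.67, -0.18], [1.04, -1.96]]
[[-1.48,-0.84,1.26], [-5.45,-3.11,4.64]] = z @ [[-1.7, -0.97, 1.45], [1.88, 1.07, -1.60]]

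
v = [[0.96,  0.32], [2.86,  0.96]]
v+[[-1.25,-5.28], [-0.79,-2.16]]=[[-0.29, -4.96], [2.07, -1.20]]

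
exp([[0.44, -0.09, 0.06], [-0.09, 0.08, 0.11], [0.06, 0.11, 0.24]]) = [[1.56, -0.11, 0.08], [-0.11, 1.09, 0.13], [0.08, 0.13, 1.28]]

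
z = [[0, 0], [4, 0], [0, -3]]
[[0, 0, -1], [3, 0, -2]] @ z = [[0, 3], [0, 6]]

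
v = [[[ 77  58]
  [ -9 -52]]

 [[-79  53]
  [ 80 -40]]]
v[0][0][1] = 58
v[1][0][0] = -79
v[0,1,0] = -9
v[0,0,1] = 58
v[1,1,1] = -40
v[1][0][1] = 53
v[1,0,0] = -79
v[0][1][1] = -52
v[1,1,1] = -40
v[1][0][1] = 53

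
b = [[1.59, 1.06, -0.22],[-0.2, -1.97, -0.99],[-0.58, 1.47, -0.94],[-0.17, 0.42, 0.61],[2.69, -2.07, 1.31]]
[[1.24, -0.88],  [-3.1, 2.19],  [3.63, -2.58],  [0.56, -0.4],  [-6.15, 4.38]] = b @ [[-0.56, 0.40], [1.9, -1.35], [-0.54, 0.39]]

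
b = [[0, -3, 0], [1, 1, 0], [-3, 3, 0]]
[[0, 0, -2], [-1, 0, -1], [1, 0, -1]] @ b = [[6, -6, 0], [3, 0, 0], [3, -6, 0]]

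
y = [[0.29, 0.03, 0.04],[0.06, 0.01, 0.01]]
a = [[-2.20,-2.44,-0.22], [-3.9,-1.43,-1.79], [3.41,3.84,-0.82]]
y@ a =[[-0.62, -0.6, -0.15], [-0.14, -0.12, -0.04]]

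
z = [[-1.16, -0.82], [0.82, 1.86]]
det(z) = -1.485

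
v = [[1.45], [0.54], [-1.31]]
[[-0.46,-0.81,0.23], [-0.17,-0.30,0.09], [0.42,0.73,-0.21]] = v@[[-0.32, -0.56, 0.16]]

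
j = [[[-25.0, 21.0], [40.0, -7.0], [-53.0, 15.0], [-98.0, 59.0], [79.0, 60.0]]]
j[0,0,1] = 21.0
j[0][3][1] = 59.0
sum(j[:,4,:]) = 139.0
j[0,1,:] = [40.0, -7.0]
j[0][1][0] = 40.0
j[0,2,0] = -53.0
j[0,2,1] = 15.0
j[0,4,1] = 60.0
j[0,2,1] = 15.0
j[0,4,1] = 60.0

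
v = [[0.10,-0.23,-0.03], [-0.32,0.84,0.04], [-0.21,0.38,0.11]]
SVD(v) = [[-0.24,-0.09,0.96], [0.87,-0.46,0.18], [0.43,0.88,0.19]] @ diag([1.031615010541248, 0.09884192031836722, 0.0008630259311518138]) @ [[-0.38, 0.92, 0.09], [-0.49, -0.28, 0.83], [-0.79, -0.27, -0.56]]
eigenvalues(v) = [0.95, -0.0, 0.1]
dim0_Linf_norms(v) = [0.32, 0.84, 0.11]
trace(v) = 1.05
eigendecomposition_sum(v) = [[0.09,  -0.24,  -0.01], [-0.32,  0.83,  0.05], [-0.17,  0.44,  0.03]] + [[-0.0, -0.00, -0.0], [-0.00, -0.00, -0.0], [-0.00, -0.00, -0.0]] + [[0.01, 0.01, -0.02], [0.01, 0.01, -0.01], [-0.04, -0.06, 0.08]]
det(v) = -0.00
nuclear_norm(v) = 1.13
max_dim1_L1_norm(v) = 1.2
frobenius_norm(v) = 1.04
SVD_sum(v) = [[0.1, -0.23, -0.02],[-0.34, 0.83, 0.08],[-0.17, 0.40, 0.04]] + [[0.0,0.0,-0.01], [0.02,0.01,-0.04], [-0.04,-0.02,0.07]] + [[-0.0, -0.00, -0.00], [-0.0, -0.0, -0.00], [-0.00, -0.0, -0.0]]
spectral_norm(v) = 1.03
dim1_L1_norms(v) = [0.36, 1.2, 0.7]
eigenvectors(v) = [[-0.25,0.79,-0.18], [0.86,0.27,-0.13], [0.45,0.55,0.98]]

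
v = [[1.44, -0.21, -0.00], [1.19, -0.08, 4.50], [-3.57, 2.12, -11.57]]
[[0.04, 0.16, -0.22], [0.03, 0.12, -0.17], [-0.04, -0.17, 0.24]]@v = [[1.03, -0.49, 3.27], [0.79, -0.38, 2.51], [-1.12, 0.53, -3.54]]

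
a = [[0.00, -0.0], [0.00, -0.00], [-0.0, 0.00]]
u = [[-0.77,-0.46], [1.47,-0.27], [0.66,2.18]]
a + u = [[-0.77, -0.46], [1.47, -0.27], [0.66, 2.18]]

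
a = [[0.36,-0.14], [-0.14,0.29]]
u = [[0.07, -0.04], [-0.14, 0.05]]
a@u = [[0.04, -0.02], [-0.05, 0.02]]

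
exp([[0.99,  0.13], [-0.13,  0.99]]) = [[2.67, 0.35], [-0.35, 2.67]]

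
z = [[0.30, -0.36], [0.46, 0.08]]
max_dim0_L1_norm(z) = 0.76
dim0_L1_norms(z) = [0.76, 0.44]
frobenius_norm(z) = 0.66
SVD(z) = [[-0.71, -0.7], [-0.70, 0.71]] @ diag([0.5727154008437458, 0.33105448137185445]) @ [[-0.94, 0.35],[0.35, 0.94]]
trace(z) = 0.38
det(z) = 0.19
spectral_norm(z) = 0.57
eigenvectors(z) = [[(0.18+0.64j), (0.18-0.64j)], [0.75+0.00j, (0.75-0j)]]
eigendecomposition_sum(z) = [[(0.15+0.17j), -0.18+0.09j], [0.23-0.11j, 0.04+0.22j]] + [[0.15-0.17j, -0.18-0.09j], [(0.23+0.11j), (0.04-0.22j)]]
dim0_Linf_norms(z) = [0.46, 0.36]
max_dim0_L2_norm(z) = 0.55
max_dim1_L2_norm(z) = 0.47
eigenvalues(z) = [(0.19+0.39j), (0.19-0.39j)]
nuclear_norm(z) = 0.90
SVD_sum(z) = [[0.38, -0.14],[0.38, -0.14]] + [[-0.08, -0.22], [0.08, 0.22]]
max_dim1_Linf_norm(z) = 0.46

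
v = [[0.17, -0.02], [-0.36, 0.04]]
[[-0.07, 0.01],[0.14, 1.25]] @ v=[[-0.02, 0.0], [-0.43, 0.05]]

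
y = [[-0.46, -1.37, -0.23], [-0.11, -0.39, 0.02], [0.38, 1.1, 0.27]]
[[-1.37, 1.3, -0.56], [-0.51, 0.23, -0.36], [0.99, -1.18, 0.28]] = y @ [[-0.64, -0.68, -1.92], [1.43, -0.47, 1.36], [-1.26, -1.49, -1.81]]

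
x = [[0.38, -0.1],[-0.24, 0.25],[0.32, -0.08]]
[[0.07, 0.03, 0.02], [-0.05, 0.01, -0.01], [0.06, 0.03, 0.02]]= x@[[0.16,0.13,0.06], [-0.06,0.16,0.03]]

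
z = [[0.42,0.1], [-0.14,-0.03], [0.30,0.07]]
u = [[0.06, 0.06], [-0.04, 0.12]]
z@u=[[0.02, 0.04], [-0.01, -0.01], [0.02, 0.03]]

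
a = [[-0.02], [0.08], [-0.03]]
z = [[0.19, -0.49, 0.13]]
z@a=[[-0.05]]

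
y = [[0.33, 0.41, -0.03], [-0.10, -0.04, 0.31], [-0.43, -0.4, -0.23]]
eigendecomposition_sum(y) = [[(0.22-0.01j), 0.22-0.11j, 0.05-0.14j],[(-0.12+0.17j), -0.04+0.23j, (0.08+0.12j)],[(-0.17-0.03j), -0.19+0.04j, (-0.06+0.1j)]] + [[0.22+0.01j, 0.22+0.11j, (0.05+0.14j)], [(-0.12-0.17j), -0.04-0.23j, 0.08-0.12j], [(-0.17+0.03j), -0.19-0.04j, -0.06-0.10j]] + [[-0.11+0.00j, (-0.03+0j), -0.12+0.00j], [0.13-0.00j, 0.04-0.00j, (0.15-0j)], [-0.09+0.00j, -0.03+0.00j, -0.11+0.00j]]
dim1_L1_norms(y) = [0.77, 0.45, 1.06]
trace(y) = 0.06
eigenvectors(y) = [[-0.63+0.00j, -0.63-0.00j, (0.57+0j)], [(0.36-0.48j), (0.36+0.48j), (-0.67+0j)], [0.48+0.12j, 0.48-0.12j, (0.48+0j)]]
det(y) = -0.02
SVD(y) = [[-0.64,  0.33,  0.70], [0.05,  -0.88,  0.46], [0.77,  0.33,  0.55]] @ diag([0.8026470652755878, 0.36625988246542335, 0.07079115128955524]) @ [[-0.68, -0.71, -0.18], [0.15, 0.10, -0.98], [-0.72, 0.7, -0.04]]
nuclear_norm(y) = 1.24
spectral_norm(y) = 0.80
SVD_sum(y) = [[0.35,0.36,0.09], [-0.03,-0.03,-0.01], [-0.42,-0.44,-0.11]] + [[0.02, 0.01, -0.12], [-0.05, -0.03, 0.32], [0.02, 0.01, -0.12]] + [[-0.04, 0.03, -0.00], [-0.02, 0.02, -0.00], [-0.03, 0.03, -0.00]]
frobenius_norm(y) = 0.89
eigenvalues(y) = [(0.12+0.32j), (0.12-0.32j), (-0.18+0j)]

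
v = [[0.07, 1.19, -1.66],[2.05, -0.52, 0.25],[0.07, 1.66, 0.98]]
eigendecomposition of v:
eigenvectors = [[0.60+0.00j, (-0.17+0.54j), -0.17-0.54j], [-0.72+0.00j, (0.19+0.45j), 0.19-0.45j], [0.35+0.00j, (0.66+0j), (0.66-0j)]]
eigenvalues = [(-2.34+0j), (1.43+1.2j), (1.43-1.2j)]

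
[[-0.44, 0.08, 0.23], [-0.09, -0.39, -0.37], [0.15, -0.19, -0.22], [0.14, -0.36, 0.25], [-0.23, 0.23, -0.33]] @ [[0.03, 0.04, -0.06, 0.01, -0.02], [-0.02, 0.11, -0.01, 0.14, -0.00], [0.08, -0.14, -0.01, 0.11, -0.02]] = [[0.0, -0.04, 0.02, 0.03, 0.00], [-0.02, 0.01, 0.01, -0.10, 0.01], [-0.01, 0.02, -0.00, -0.05, 0.0], [0.03, -0.07, -0.01, -0.02, -0.01], [-0.04, 0.06, 0.01, -0.01, 0.01]]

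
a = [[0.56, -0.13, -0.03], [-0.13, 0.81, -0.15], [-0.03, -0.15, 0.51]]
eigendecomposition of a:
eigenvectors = [[-0.31, 0.81, 0.5], [0.9, 0.07, 0.44], [-0.32, -0.58, 0.75]]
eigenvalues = [0.91, 0.57, 0.4]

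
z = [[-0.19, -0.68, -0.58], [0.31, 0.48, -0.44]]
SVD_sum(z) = [[-0.27,-0.75,-0.37],[0.1,0.27,0.13]] + [[0.08, 0.07, -0.21],  [0.21, 0.21, -0.57]]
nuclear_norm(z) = 1.63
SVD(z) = [[-0.94, 0.34], [0.34, 0.94]] @ diag([0.9389928987543139, 0.6879624525284578]) @ [[0.3,0.85,0.42],  [0.33,0.32,-0.89]]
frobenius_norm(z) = 1.16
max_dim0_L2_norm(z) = 0.83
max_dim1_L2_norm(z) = 0.91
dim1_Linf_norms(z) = [0.68, 0.48]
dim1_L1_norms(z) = [1.45, 1.23]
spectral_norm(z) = 0.94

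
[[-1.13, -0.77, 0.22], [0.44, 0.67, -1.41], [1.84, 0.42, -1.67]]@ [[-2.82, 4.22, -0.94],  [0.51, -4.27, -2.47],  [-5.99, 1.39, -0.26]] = [[1.48, -1.17, 2.91], [7.55, -2.96, -1.70], [5.03, 3.65, -2.33]]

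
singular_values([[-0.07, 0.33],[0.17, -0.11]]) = [0.37, 0.13]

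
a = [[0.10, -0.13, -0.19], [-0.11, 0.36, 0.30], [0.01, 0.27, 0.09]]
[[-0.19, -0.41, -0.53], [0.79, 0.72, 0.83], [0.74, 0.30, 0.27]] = a@[[0.99, -0.86, -3.16], [2.85, 0.75, 0.96], [-0.42, 1.17, 0.45]]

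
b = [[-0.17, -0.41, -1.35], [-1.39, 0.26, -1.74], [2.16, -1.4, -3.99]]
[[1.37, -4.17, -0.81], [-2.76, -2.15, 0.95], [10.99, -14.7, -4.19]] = b @ [[2.46, -0.68, -0.55], [-2.09, 3.07, 1.72], [-0.69, 2.24, 0.15]]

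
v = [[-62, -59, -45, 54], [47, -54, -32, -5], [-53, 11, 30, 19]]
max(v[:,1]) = 11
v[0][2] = -45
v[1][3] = -5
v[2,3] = 19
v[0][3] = 54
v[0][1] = -59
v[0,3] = 54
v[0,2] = -45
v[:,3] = [54, -5, 19]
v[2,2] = 30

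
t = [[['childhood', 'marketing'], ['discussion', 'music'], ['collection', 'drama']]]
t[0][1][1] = 'music'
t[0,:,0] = ['childhood', 'discussion', 'collection']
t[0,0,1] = 'marketing'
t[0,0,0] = 'childhood'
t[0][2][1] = 'drama'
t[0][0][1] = 'marketing'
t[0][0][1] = 'marketing'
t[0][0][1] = 'marketing'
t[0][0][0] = 'childhood'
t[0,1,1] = 'music'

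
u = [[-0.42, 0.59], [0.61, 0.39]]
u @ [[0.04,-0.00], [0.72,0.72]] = [[0.41,0.42], [0.31,0.28]]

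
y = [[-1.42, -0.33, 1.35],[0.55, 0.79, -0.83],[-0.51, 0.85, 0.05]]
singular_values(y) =[2.29, 1.14, 0.01]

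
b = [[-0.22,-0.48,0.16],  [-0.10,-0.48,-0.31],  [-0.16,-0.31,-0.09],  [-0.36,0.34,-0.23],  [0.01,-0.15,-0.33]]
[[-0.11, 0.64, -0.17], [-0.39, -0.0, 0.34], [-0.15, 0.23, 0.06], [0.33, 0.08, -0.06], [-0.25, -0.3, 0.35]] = b @[[-0.59, -1.26, 0.56],[0.65, -0.40, -0.22],[0.43, 1.04, -0.94]]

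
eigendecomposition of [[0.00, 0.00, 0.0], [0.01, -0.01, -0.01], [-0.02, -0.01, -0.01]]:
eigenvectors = [[0.0, 0.00, 0.0],[-0.71, 0.71, -0.71],[0.71, 0.71, 0.71]]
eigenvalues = [0.0, -0.02, 0.0]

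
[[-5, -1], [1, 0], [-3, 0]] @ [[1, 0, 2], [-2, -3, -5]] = [[-3, 3, -5], [1, 0, 2], [-3, 0, -6]]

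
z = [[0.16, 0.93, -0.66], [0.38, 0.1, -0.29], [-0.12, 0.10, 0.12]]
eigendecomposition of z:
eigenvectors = [[0.86, 0.87, 0.53], [0.51, -0.44, 0.46], [-0.08, 0.24, 0.71]]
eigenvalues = [0.78, -0.49, 0.1]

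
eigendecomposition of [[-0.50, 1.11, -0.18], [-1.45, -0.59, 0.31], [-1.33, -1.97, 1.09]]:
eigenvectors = [[(-0.07-0.42j),  -0.07+0.42j,  (0.04+0j)], [(0.55-0.14j),  (0.55+0.14j),  0.20+0.00j], [0.71+0.00j,  0.71-0.00j,  (0.98+0j)]]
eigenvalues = [(-0.32+1.18j), (-0.32-1.18j), (0.63+0j)]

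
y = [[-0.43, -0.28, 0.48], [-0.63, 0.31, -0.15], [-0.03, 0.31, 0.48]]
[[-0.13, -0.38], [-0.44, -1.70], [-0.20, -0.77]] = y@[[0.50, 1.83], [-0.45, -1.89], [-0.09, -0.26]]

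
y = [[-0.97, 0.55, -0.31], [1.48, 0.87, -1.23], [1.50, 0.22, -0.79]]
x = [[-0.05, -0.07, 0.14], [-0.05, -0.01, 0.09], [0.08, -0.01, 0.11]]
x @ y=[[0.15, -0.06, -0.01],[0.17, -0.02, -0.04],[0.07, 0.06, -0.10]]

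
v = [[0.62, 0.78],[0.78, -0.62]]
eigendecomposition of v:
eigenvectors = [[0.90, -0.43],[0.43, 0.90]]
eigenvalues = [1.0, -1.0]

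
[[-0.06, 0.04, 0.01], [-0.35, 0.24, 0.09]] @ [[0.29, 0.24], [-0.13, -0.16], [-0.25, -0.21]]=[[-0.03, -0.02], [-0.16, -0.14]]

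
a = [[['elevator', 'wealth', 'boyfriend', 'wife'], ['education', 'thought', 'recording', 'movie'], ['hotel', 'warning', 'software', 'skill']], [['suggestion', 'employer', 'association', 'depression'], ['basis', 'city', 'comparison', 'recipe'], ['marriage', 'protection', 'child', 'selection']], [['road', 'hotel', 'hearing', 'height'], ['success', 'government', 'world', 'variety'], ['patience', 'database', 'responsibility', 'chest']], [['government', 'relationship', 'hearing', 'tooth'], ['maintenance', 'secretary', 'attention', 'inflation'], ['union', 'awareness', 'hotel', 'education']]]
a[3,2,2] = 'hotel'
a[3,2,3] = 'education'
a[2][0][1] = 'hotel'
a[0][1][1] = 'thought'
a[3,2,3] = 'education'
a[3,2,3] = 'education'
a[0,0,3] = 'wife'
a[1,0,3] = 'depression'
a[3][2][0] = 'union'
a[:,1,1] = ['thought', 'city', 'government', 'secretary']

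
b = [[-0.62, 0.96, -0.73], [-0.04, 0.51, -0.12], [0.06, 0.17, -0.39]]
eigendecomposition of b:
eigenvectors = [[(-0.95+0j),(-0.95-0j),0.57+0.00j], [-0.02+0.03j,(-0.02-0.03j),0.79+0.00j], [(0.16+0.27j),0.16-0.27j,0.20+0.00j]]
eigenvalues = [(-0.48+0.18j), (-0.48-0.18j), (0.45+0j)]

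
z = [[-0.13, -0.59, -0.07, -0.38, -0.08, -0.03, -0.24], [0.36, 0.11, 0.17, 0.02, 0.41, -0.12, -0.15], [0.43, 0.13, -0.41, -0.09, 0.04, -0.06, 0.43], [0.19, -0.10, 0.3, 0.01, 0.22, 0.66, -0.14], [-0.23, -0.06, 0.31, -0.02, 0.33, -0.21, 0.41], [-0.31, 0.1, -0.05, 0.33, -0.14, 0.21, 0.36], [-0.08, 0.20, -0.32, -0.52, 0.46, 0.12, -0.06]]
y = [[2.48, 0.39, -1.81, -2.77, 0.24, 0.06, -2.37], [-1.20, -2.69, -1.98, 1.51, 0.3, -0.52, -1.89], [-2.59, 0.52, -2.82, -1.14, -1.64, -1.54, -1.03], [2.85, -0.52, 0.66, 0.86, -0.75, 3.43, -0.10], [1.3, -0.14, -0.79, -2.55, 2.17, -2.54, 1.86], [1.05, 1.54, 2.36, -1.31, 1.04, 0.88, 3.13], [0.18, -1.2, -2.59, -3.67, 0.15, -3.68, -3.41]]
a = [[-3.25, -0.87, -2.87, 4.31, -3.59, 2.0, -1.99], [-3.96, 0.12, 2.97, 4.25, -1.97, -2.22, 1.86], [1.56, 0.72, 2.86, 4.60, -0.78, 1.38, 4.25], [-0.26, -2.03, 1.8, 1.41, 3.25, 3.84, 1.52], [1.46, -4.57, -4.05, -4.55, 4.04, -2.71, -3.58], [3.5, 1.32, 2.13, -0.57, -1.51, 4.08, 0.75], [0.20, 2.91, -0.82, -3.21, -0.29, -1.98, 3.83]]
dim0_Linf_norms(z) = [0.43, 0.59, 0.41, 0.52, 0.46, 0.66, 0.43]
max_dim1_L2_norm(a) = 9.83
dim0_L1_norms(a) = [14.19, 12.54, 17.5, 22.9, 15.43, 18.21, 17.78]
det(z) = -0.02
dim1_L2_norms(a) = [7.68, 7.41, 7.27, 6.09, 9.83, 6.19, 6.18]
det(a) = -64388.63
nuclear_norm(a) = 43.66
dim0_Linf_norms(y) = [2.85, 2.69, 2.82, 3.67, 2.17, 3.68, 3.41]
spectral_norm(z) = 0.97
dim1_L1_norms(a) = [18.88, 17.35, 16.15, 14.11, 24.96, 13.86, 13.24]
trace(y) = -2.53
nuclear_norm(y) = 28.34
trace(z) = 0.06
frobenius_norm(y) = 13.37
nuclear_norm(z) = 4.72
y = z @ a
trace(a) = 13.09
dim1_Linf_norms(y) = [2.77, 2.69, 2.82, 3.43, 2.55, 3.13, 3.68]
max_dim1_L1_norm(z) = 1.76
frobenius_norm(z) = 1.92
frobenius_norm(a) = 19.41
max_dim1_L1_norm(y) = 14.88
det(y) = 1352.75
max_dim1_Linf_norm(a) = 4.6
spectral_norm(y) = 9.44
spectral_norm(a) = 13.19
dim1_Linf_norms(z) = [0.59, 0.41, 0.43, 0.66, 0.41, 0.36, 0.52]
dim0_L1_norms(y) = [11.65, 7.0, 13.01, 13.81, 6.29, 12.65, 13.79]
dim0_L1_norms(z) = [1.73, 1.29, 1.63, 1.37, 1.68, 1.41, 1.79]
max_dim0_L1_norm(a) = 22.9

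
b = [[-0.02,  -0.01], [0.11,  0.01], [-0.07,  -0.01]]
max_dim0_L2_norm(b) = 0.13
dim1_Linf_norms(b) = [0.02, 0.11, 0.07]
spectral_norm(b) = 0.13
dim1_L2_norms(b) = [0.02, 0.11, 0.07]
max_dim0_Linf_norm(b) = 0.11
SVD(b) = [[-0.16, -0.92], [0.83, -0.32], [-0.53, -0.23]] @ diag([0.13278103375317651, 0.008318477951993676]) @ [[0.99, 0.11],[-0.11, 0.99]]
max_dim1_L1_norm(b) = 0.12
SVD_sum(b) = [[-0.02, -0.00], [0.11, 0.01], [-0.07, -0.01]] + [[0.00, -0.01], [0.00, -0.0], [0.0, -0.0]]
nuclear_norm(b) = 0.14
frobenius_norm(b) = 0.13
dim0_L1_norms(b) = [0.2, 0.03]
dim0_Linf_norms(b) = [0.11, 0.01]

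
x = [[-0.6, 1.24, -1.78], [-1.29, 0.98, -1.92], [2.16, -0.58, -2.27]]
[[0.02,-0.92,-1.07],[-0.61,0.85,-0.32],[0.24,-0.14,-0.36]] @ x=[[-1.14, -0.26, 4.16], [-1.42, 0.26, 0.18], [-0.74, 0.37, 0.66]]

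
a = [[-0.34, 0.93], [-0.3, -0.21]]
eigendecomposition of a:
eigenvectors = [[0.87+0.00j, 0.87-0.00j], [(0.06+0.49j), (0.06-0.49j)]]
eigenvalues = [(-0.28+0.52j), (-0.28-0.52j)]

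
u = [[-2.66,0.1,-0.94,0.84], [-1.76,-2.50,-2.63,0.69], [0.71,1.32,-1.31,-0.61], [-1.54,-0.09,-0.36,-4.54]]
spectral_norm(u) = 4.86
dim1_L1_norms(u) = [4.54, 7.58, 3.95, 6.53]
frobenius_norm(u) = 7.27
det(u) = 90.49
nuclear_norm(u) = 13.48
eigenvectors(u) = [[-0.31+0.09j,-0.31-0.09j,(-0.28+0j),-0.71+0.00j], [(-0.75+0j),(-0.75-0j),-0.15+0.00j,(0.1+0j)], [0.29+0.47j,0.29-0.47j,0.33+0.00j,0.57+0.00j], [(0.04-0.17j),(0.04+0.17j),0.89+0.00j,0.41+0.00j]]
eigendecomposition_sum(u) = [[-0.65-0.18j, -0.36+0.47j, -0.75-0.43j, 0.01+0.18j], [(-1.34-0.84j), (-1.11+0.81j), (-1.39-1.45j), (-0.1+0.4j)], [-0.00+1.18j, (0.95+0.38j), (-0.37+1.45j), (0.29-0.1j)], [(0.26-0.26j), -0.12-0.29j, (0.4-0.24j), -0.09-0.04j]] + [[(-0.65+0.18j),(-0.36-0.47j),-0.75+0.43j,(0.01-0.18j)], [(-1.34+0.84j),(-1.11-0.81j),-1.39+1.45j,(-0.1-0.4j)], [(-0-1.18j),0.95-0.38j,(-0.37-1.45j),0.29+0.10j], [(0.26+0.26j),-0.12+0.29j,0.40+0.24j,(-0.09+0.04j)]] + [[1.10-0.00j, (-0.24-0j), 0.33+0.00j, (1.5-0j)], [0.58-0.00j, (-0.13-0j), (0.17+0j), (0.79-0j)], [-1.28+0.00j, (0.28+0j), -0.38-0.00j, (-1.75+0j)], [-3.47+0.00j, (0.77+0j), (-1.03-0j), (-4.76+0j)]] + [[-2.45+0.00j, (1.06+0j), (0.23+0j), -0.68+0.00j], [0.34-0.00j, (-0.15-0j), -0.03-0.00j, 0.09-0.00j], [2.00-0.00j, -0.87-0.00j, (-0.19-0j), 0.55-0.00j], [1.41-0.00j, (-0.61-0j), -0.13-0.00j, (0.39-0j)]]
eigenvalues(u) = [(-2.22+2.03j), (-2.22-2.03j), (-4.17+0j), (-2.39+0j)]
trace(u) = -11.01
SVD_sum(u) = [[-0.4, -0.12, -0.23, -0.69], [-0.65, -0.18, -0.36, -1.1], [-0.16, -0.05, -0.09, -0.27], [-2.21, -0.63, -1.24, -3.76]] + [[-1.11, -1.02, -1.09, 1.19], [-1.87, -1.72, -1.84, 1.99], [0.33, 0.3, 0.32, -0.35], [0.73, 0.67, 0.71, -0.77]] + [[-1.17, 0.73, 0.82, 0.29], [0.76, -0.48, -0.53, -0.19], [0.49, -0.31, -0.34, -0.12], [-0.04, 0.03, 0.03, 0.01]] + [[0.02, 0.5, -0.44, 0.05], [-0.0, -0.12, 0.1, -0.01], [0.06, 1.37, -1.2, 0.13], [-0.01, -0.16, 0.14, -0.01]]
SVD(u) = [[-0.17, 0.48, -0.79, -0.34], [-0.28, 0.81, 0.52, 0.08], [-0.07, -0.14, 0.33, -0.93], [-0.94, -0.31, -0.03, 0.11]] @ diag([4.857856513511391, 4.600479439559255, 2.0614491524271554, 1.9642419434186038]) @ [[0.48, 0.14, 0.27, 0.82],  [-0.50, -0.46, -0.49, 0.54],  [0.72, -0.45, -0.50, -0.18],  [-0.03, -0.75, 0.66, -0.07]]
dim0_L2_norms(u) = [3.61, 2.83, 3.11, 4.71]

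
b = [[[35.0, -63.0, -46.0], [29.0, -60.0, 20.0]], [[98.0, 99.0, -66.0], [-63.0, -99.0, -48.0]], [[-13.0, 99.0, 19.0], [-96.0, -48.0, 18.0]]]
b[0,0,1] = -63.0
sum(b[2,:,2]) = 37.0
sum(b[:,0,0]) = 120.0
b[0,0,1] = -63.0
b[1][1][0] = -63.0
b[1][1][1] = -99.0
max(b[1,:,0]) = 98.0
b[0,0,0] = 35.0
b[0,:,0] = [35.0, 29.0]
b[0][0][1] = -63.0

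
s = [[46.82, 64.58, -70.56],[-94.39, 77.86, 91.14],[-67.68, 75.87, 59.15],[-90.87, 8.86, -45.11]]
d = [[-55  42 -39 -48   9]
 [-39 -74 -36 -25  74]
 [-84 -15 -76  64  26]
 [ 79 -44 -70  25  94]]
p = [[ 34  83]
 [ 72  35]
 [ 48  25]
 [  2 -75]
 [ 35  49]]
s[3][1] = 8.86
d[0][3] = -48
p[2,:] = [48, 25]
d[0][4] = 9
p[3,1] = -75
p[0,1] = 83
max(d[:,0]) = 79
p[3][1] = -75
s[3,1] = 8.86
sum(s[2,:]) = 67.34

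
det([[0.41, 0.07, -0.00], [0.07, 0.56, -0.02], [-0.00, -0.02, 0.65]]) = 0.146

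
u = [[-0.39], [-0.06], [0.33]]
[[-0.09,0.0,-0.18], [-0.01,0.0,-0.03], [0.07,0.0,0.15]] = u@ [[0.22,  0.0,  0.46]]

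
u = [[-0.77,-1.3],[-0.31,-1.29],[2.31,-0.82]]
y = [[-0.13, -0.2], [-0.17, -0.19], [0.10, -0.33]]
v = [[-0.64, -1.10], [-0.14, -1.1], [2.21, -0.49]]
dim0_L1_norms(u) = [3.39, 3.41]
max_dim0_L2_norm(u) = 2.45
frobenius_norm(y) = 0.49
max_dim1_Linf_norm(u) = 2.31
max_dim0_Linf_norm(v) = 2.21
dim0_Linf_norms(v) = [2.21, 1.1]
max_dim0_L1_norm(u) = 3.41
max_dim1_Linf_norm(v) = 2.21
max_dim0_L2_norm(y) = 0.43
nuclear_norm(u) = 4.46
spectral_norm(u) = 2.48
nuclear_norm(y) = 0.66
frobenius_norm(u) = 3.17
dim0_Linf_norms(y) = [0.17, 0.33]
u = v + y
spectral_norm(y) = 0.44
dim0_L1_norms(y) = [0.4, 0.72]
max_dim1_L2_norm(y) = 0.34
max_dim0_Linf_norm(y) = 0.33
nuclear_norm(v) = 3.93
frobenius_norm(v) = 2.82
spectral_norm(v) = 2.31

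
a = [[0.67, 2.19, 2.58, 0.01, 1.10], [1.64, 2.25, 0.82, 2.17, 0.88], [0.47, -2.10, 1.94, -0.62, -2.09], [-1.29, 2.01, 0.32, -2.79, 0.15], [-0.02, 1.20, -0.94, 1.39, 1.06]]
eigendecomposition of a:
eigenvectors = [[(0.26+0j), 0.17-0.41j, (0.17+0.41j), (-0.72+0j), -0.72-0.00j], [(-0.33+0j), -0.14-0.44j, -0.14+0.44j, (0.05+0.2j), (0.05-0.2j)], [(-0.11+0j), 0.67+0.00j, 0.67-0.00j, (0.24-0.15j), (0.24+0.15j)], [0.88+0.00j, -0.06-0.04j, (-0.06+0.04j), (0.4+0.02j), 0.40-0.02j], [(-0.18+0j), (-0.36-0.05j), -0.36+0.05j, -0.14-0.43j, (-0.14+0.43j)]]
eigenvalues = [(-4+0j), (3.68+1.29j), (3.68-1.29j), (-0.11+0.58j), (-0.11-0.58j)]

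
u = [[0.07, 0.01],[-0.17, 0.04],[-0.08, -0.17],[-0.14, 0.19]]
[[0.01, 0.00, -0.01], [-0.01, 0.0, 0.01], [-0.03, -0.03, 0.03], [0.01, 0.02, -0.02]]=u@[[0.09,0.03,-0.08], [0.11,0.15,-0.15]]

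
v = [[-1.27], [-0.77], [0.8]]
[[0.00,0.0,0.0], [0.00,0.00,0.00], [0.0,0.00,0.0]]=v @ [[0.0, 0.00, 0.00]]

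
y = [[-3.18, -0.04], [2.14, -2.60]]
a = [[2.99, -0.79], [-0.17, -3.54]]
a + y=[[-0.19, -0.83], [1.97, -6.14]]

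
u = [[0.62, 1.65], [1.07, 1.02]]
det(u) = -1.133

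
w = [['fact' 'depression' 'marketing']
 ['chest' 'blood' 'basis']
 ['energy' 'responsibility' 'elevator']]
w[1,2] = 'basis'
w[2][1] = 'responsibility'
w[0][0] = 'fact'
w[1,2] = 'basis'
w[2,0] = 'energy'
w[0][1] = 'depression'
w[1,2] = 'basis'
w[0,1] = 'depression'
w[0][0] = 'fact'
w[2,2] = 'elevator'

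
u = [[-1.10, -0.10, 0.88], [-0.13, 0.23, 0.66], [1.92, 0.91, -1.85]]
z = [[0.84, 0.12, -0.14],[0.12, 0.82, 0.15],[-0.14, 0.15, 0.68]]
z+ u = [[-0.26, 0.02, 0.74], [-0.01, 1.05, 0.81], [1.78, 1.06, -1.17]]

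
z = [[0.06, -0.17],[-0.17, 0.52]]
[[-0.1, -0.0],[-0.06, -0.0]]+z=[[-0.04,-0.17], [-0.23,0.52]]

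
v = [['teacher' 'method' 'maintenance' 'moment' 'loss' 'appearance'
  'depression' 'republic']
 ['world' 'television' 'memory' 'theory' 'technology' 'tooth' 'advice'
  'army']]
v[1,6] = 'advice'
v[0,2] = 'maintenance'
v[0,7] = 'republic'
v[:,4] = ['loss', 'technology']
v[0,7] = 'republic'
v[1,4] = 'technology'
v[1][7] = 'army'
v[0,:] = ['teacher', 'method', 'maintenance', 'moment', 'loss', 'appearance', 'depression', 'republic']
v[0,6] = 'depression'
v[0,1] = 'method'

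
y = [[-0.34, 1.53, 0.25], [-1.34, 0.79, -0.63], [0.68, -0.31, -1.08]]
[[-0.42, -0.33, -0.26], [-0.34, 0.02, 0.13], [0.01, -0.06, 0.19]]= y @ [[0.04, -0.18, -0.10], [-0.28, -0.26, -0.16], [0.1, 0.02, -0.19]]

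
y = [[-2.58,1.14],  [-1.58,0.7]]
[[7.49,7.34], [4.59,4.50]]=y @ [[-2.02, -2.04], [2.0, 1.82]]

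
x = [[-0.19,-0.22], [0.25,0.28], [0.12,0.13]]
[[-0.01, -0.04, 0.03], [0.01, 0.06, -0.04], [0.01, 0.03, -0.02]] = x @ [[0.03, 0.1, -0.12], [0.02, 0.11, -0.05]]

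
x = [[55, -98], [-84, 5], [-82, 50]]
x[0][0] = 55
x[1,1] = 5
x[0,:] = [55, -98]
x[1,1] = 5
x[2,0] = -82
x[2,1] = 50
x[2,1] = 50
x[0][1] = -98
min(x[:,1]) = -98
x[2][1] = 50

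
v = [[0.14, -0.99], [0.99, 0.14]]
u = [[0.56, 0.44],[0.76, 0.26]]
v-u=[[-0.42, -1.43], [0.23, -0.12]]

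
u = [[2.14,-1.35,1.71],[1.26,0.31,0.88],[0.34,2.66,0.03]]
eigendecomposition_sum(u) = [[1.36+0.00j, (0.33+0j), (0.98-0j)], [(1.25+0j), (0.3+0j), 0.90-0.00j], [(1.42+0j), (0.34+0j), (1.03-0j)]] + [[(0.39+0.23j), (-0.84-0.36j), 0.36+0.09j], [0.01-0.07j, 0.14j, -0.01-0.05j], [(-0.54-0.3j), (1.16+0.45j), (-0.5-0.11j)]] + [[(0.39-0.23j), -0.84+0.36j, (0.36-0.09j)],[(0.01+0.07j), -0.14j, -0.01+0.05j],[-0.54+0.30j, (1.16-0.45j), -0.50+0.11j]]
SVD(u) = [[-0.86, -0.27, 0.44],[-0.28, -0.46, -0.84],[0.43, -0.84, 0.32]] @ diag([3.4610832475944586, 2.6451433003792024, 0.02279635234015546]) @ [[-0.59, 0.64, -0.49],[-0.55, -0.77, -0.34],[-0.59, 0.07, 0.8]]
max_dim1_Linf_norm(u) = 2.66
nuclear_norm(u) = 6.13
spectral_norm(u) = 3.46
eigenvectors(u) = [[-0.58+0.00j, (0.59+0.02j), (0.59-0.02j)], [-0.54+0.00j, -0.03-0.08j, (-0.03+0.08j)], [-0.61+0.00j, -0.80+0.00j, -0.80-0.00j]]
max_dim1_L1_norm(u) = 5.2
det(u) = 0.21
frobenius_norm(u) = 4.36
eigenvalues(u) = [(2.69+0j), (-0.1+0.26j), (-0.1-0.26j)]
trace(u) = 2.48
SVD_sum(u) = [[1.76,-1.90,1.46],[0.58,-0.63,0.48],[-0.88,0.95,-0.73]] + [[0.39,0.55,0.24], [0.67,0.94,0.41], [1.22,1.71,0.75]] + [[-0.01, 0.0, 0.01], [0.01, -0.00, -0.02], [-0.0, 0.0, 0.01]]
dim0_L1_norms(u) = [3.74, 4.32, 2.62]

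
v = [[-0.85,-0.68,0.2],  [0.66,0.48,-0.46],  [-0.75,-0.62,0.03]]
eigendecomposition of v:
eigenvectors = [[-0.64,-0.56,-0.63], [0.07,0.76,0.76], [-0.77,-0.32,-0.13]]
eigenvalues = [-0.54, 0.19, 0.01]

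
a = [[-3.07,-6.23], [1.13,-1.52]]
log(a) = [[0.53, -5.66], [1.03, 1.93]]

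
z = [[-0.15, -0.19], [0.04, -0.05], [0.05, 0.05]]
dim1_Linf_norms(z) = [0.19, 0.05, 0.05]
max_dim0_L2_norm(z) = 0.2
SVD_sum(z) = [[-0.15, -0.19], [-0.01, -0.01], [0.04, 0.06]] + [[-0.00,0.00], [0.05,-0.04], [0.01,-0.01]]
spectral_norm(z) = 0.25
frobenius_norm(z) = 0.26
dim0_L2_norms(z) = [0.16, 0.2]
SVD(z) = [[-0.96, 0.02], [-0.06, -0.99], [0.28, -0.14]] @ diag([0.2524728020712885, 0.06290853848462831]) @ [[0.62, 0.79], [-0.79, 0.62]]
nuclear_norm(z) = 0.32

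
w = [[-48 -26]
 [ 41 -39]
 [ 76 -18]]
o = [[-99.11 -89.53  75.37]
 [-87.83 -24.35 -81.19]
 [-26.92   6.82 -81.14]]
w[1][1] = -39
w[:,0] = [-48, 41, 76]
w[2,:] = [76, -18]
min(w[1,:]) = -39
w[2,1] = -18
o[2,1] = 6.82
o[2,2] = -81.14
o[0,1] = -89.53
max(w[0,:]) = -26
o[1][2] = -81.19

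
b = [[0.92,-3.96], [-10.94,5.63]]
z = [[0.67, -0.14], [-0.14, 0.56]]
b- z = [[0.25, -3.82], [-10.8, 5.07]]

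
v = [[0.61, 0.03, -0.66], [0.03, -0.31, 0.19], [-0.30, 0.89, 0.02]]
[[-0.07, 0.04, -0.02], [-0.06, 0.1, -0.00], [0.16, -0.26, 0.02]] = v @ [[-0.22, 0.21, -0.03], [0.11, -0.22, 0.01], [-0.09, 0.13, 0.01]]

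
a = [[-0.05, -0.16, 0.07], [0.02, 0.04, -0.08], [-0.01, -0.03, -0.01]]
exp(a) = [[0.95, -0.16, 0.07], [0.02, 1.04, -0.08], [-0.01, -0.03, 0.99]]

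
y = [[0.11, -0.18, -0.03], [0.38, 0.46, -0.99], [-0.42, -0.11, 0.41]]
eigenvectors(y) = [[(0.27-0.16j), (0.27+0.16j), (0.55+0j)], [-0.92+0.00j, -0.92-0.00j, 0.61+0.00j], [0.19+0.16j, (0.19-0.16j), 0.57+0.00j]]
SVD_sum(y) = [[0.0, 0.00, -0.00],[0.47, 0.42, -0.96],[-0.23, -0.2, 0.47]] + [[0.15, -0.12, 0.02], [-0.08, 0.07, -0.01], [-0.16, 0.13, -0.02]] + [[-0.04, -0.06, -0.05], [-0.02, -0.02, -0.02], [-0.03, -0.04, -0.03]]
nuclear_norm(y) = 1.69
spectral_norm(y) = 1.28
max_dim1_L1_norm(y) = 1.83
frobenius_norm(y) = 1.32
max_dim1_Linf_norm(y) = 0.99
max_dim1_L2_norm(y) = 1.16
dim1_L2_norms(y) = [0.21, 1.16, 0.6]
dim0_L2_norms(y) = [0.58, 0.51, 1.07]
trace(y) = 0.98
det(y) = -0.04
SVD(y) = [[-0.0, 0.64, 0.77], [-0.9, -0.34, 0.28], [0.43, -0.69, 0.58]] @ diag([1.2780529181255915, 0.3044850335376698, 0.10940568002724409]) @ [[-0.41,-0.36,0.84], [0.76,-0.64,0.10], [-0.5,-0.68,-0.54]]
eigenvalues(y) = [(0.55+0.24j), (0.55-0.24j), (-0.12+0j)]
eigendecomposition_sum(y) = [[0.08+0.28j, (-0.08+0.03j), 0.01-0.30j], [(0.22-0.8j), 0.24+0.04j, -0.47+0.74j], [(-0.19+0.13j), (-0.04-0.05j), 0.23-0.07j]] + [[0.08-0.28j, -0.08-0.03j, (0.01+0.3j)], [0.22+0.80j, 0.24-0.04j, (-0.47-0.74j)], [(-0.19-0.13j), -0.04+0.05j, 0.23+0.07j]] + [[(-0.05+0j), (-0.02-0j), (-0.05-0j)], [-0.05+0.00j, -0.03-0.00j, -0.05-0.00j], [(-0.05+0j), (-0.02-0j), -0.05-0.00j]]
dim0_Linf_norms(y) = [0.42, 0.46, 0.99]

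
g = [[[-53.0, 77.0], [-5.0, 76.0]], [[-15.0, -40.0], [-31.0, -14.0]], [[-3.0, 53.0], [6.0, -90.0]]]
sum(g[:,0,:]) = 19.0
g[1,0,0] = -15.0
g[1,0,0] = -15.0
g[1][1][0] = -31.0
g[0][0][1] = 77.0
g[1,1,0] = -31.0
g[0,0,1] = 77.0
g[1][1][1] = -14.0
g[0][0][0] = -53.0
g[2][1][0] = 6.0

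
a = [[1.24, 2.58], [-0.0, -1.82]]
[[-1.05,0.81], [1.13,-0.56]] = a@[[0.44, 0.01],  [-0.62, 0.31]]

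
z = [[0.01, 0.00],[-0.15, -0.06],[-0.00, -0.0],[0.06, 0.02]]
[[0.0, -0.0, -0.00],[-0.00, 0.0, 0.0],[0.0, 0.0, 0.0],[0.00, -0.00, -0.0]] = z @ [[0.01, -0.01, -0.04], [-0.01, 0.01, 0.03]]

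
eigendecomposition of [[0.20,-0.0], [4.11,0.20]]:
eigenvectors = [[0.00, 0.00], [1.00, -1.0]]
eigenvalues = [0.2, 0.2]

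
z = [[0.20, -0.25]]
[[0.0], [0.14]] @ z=[[0.00, 0.0], [0.03, -0.04]]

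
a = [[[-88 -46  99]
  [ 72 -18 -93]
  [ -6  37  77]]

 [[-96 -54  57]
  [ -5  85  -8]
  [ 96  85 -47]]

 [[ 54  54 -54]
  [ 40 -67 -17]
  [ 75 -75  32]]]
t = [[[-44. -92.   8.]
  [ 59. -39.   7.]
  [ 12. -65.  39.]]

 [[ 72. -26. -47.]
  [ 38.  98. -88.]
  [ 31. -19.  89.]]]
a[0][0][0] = -88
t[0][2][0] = 12.0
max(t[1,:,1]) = 98.0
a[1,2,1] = 85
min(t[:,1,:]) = -88.0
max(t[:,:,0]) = 72.0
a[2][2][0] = 75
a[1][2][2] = -47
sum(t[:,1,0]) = 97.0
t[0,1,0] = 59.0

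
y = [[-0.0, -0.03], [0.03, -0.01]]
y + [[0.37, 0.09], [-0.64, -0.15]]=[[0.37, 0.06], [-0.61, -0.16]]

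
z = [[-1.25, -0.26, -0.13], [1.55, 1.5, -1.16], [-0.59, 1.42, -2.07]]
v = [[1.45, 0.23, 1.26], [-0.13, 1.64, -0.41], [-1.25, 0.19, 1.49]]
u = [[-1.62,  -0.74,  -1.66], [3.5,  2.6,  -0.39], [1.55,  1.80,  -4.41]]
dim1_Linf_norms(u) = [1.66, 3.5, 4.41]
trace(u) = -3.43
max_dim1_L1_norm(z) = 4.21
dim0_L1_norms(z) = [3.39, 3.18, 3.36]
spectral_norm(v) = 2.00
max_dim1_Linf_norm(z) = 2.07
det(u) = 2.69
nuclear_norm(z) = 5.29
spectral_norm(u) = 5.87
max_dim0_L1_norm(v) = 3.16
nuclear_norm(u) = 9.95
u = z @ v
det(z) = 0.41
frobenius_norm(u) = 7.08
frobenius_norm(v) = 3.23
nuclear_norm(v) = 5.58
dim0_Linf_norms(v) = [1.45, 1.64, 1.49]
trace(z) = -1.82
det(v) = 6.37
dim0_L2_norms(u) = [4.16, 3.25, 4.73]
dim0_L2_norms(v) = [1.92, 1.67, 1.99]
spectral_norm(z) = 3.18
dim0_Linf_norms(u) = [3.5, 2.6, 4.41]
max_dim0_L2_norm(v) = 1.99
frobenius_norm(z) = 3.78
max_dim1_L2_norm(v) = 1.95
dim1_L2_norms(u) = [2.43, 4.38, 5.01]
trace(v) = 4.58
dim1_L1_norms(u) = [4.02, 6.49, 7.76]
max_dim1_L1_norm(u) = 7.76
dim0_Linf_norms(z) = [1.55, 1.5, 2.07]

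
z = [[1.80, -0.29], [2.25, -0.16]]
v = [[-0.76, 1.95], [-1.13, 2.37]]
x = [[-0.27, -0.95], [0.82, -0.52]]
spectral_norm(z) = 2.90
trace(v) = 1.61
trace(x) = -0.79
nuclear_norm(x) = 1.94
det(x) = 0.92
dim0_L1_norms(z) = [4.05, 0.45]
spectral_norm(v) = 3.36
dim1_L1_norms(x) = [1.22, 1.34]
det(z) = 0.36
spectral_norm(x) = 1.11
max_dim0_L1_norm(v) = 4.32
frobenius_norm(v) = 3.36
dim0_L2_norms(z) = [2.88, 0.33]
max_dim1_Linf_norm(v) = 2.37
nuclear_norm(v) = 3.48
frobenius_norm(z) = 2.90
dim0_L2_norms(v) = [1.36, 3.07]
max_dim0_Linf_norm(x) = 0.95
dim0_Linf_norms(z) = [2.25, 0.29]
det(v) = 0.40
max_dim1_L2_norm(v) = 2.63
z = v @ x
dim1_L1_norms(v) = [2.71, 3.5]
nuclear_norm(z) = 3.02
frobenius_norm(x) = 1.38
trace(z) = 1.64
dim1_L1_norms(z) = [2.09, 2.41]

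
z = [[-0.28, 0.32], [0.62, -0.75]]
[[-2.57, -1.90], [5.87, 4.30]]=z@[[4.06, 3.99],[-4.47, -2.44]]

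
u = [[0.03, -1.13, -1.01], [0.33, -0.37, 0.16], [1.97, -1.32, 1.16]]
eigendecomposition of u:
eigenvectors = [[(-0.2+0.58j), -0.20-0.58j, -0.68+0.00j],[(0.12+0.03j), 0.12-0.03j, (-0.53+0j)],[0.78+0.00j, 0.78-0.00j, (0.51+0j)]]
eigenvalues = [(0.46+1.43j), (0.46-1.43j), (-0.1+0j)]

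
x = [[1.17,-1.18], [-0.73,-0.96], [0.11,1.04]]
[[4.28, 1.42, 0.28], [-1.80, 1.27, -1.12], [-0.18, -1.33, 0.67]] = x@[[3.14, -0.07, 0.80], [-0.51, -1.27, 0.56]]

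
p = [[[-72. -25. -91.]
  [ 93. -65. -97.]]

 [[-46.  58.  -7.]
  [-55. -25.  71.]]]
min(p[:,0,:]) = -91.0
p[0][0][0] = -72.0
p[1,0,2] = -7.0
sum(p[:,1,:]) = -78.0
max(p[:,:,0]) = 93.0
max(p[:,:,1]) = 58.0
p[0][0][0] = -72.0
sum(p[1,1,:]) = -9.0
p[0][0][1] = -25.0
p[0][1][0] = 93.0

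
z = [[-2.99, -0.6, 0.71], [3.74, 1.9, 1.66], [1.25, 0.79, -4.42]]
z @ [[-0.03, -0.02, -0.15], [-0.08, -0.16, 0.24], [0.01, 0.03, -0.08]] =[[0.14, 0.18, 0.25], [-0.25, -0.33, -0.24], [-0.14, -0.28, 0.36]]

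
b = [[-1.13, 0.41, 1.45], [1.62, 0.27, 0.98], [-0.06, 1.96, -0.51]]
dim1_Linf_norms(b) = [1.45, 1.62, 1.96]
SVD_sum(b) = [[-0.31, 0.6, -0.09], [0.28, -0.55, 0.08], [-0.83, 1.61, -0.24]] + [[-0.93, -0.45, 0.16], [1.25, 0.61, -0.22], [0.78, 0.38, -0.13]] + [[0.11, 0.27, 1.38], [0.09, 0.21, 1.11], [-0.01, -0.03, -0.13]]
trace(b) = -1.37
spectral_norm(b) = 2.04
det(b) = 7.27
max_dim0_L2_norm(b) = 2.02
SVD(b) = [[-0.33, 0.53, -0.78], [0.31, -0.72, -0.63], [-0.89, -0.45, 0.07]] @ diag([2.0439685759478254, 1.9591674925953821, 1.8150358664487432]) @ [[0.45, -0.88, 0.13],[-0.89, -0.43, 0.15],[-0.08, -0.19, -0.98]]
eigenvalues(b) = [(1.9+0j), (-1.63+1.08j), (-1.63-1.08j)]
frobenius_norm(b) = 3.36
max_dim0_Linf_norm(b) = 1.96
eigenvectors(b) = [[-0.38+0.00j, -0.63+0.00j, -0.63-0.00j],[-0.72+0.00j, (0.21+0.43j), (0.21-0.43j)],[(-0.58+0j), 0.16-0.59j, 0.16+0.59j]]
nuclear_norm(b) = 5.82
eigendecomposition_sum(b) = [[0.28-0.00j, (0.53+0j), (0.38+0j)], [(0.53-0j), 1.03+0.00j, 0.74+0.00j], [0.43-0.00j, (0.82+0j), 0.59+0.00j]] + [[-0.70+0.45j, -0.06-0.59j, 0.53+0.45j], [0.54+0.32j, (-0.38+0.24j), (0.12-0.51j)], [-0.24-0.77j, 0.57+0.09j, -0.55+0.39j]] + [[(-0.7-0.45j), (-0.06+0.59j), 0.53-0.45j], [(0.54-0.32j), (-0.38-0.24j), (0.12+0.51j)], [-0.24+0.77j, (0.57-0.09j), (-0.55-0.39j)]]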